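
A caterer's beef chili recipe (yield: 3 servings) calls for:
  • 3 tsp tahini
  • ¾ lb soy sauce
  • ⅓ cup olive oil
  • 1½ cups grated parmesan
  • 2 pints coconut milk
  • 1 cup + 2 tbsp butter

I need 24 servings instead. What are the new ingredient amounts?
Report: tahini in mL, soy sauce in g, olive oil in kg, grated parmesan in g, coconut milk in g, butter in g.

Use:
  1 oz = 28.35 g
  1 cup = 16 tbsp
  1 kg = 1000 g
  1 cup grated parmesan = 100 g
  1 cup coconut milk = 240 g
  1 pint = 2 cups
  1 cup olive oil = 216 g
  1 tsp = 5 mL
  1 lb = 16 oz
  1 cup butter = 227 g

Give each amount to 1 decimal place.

Scaling factor: 24/3 = 8.
tahini: 3 tsp × 8 × 5 mL/tsp = 120.0 mL
soy sauce: 0.75 lb × 8 × 16 oz/lb × 28.35 g/oz = 2721.6 g
olive oil: 1/3 cup × 8 × 216 g/cup ÷ 1000 g/kg ≈ 0.6 kg
grated parmesan: 1.5 cup × 8 × 100 g/cup = 1200.0 g
coconut milk: 2 pint × 8 × 2 cup/pint × 240 g/cup = 7680.0 g
butter: (1 cup + 2 tbsp = 1.125 cup) × 8 × 227 g/cup = 2043.0 g

tahini: 120.0 mL; soy sauce: 2721.6 g; olive oil: 0.6 kg; grated parmesan: 1200.0 g; coconut milk: 7680.0 g; butter: 2043.0 g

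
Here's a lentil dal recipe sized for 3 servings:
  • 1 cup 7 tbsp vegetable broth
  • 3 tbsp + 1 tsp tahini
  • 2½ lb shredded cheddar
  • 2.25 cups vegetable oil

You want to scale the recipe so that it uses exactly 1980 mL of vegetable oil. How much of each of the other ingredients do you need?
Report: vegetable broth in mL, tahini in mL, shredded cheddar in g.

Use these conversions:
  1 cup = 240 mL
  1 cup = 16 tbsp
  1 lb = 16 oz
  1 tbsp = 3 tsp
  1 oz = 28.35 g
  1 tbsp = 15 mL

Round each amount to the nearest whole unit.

The original recipe has 540 mL of vegetable oil, so the scaling factor is 1980 ÷ 540 = 11/3.
vegetable broth: (1 cup + 7 tbsp = 1.4375 cup) × 11/3 × 240 mL/cup = 1265 mL
tahini: (3 tbsp + 1 tsp = 10/3 tbsp) × 11/3 × 15 mL/tbsp ≈ 183 mL
shredded cheddar: 2.5 lb × 11/3 × 16 oz/lb × 28.35 g/oz = 4158 g

vegetable broth: 1265 mL; tahini: 183 mL; shredded cheddar: 4158 g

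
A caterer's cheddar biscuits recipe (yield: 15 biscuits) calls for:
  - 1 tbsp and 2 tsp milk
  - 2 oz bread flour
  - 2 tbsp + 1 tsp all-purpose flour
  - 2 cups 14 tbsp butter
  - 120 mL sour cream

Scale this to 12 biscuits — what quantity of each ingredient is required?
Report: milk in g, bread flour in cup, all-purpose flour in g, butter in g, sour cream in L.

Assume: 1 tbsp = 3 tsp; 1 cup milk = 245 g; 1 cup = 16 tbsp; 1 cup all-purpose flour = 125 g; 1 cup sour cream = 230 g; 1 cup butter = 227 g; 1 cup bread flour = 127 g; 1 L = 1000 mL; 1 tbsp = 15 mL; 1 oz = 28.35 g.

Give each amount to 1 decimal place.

milk: 20.4 g; bread flour: 0.4 cup; all-purpose flour: 14.6 g; butter: 522.1 g; sour cream: 0.1 L

Scaling factor: 12/15 = 4/5 = 0.8.
milk: (1 tbsp + 2 tsp = 5/3 tbsp) × 4/5 ÷ 16 tbsp/cup × 245 g/cup ≈ 20.4 g
bread flour: 2 oz × 4/5 × 28.35 g/oz ÷ 127 g/cup ≈ 0.4 cup
all-purpose flour: (2 tbsp + 1 tsp = 7/3 tbsp) × 4/5 ÷ 16 tbsp/cup × 125 g/cup ≈ 14.6 g
butter: (2 cup + 14 tbsp = 2.875 cup) × 4/5 × 227 g/cup = 522.1 g
sour cream: 120 mL × 4/5 ÷ 1000 mL/L ≈ 0.1 L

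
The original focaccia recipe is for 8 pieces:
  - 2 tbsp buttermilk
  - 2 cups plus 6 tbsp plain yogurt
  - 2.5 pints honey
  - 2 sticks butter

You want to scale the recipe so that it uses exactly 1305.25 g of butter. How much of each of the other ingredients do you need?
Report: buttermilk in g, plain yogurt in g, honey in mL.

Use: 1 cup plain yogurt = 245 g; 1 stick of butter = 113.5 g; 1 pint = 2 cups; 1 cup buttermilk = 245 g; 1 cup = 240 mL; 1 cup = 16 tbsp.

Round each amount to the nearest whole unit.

The original recipe has 227 g of butter, so the scaling factor is 1305.25 ÷ 227 = 23/4 = 5.75.
buttermilk: 2 tbsp × 23/4 ÷ 16 tbsp/cup × 245 g/cup ≈ 176 g
plain yogurt: (2 cup + 6 tbsp = 2.375 cup) × 23/4 × 245 g/cup ≈ 3346 g
honey: 2.5 pint × 23/4 × 2 cup/pint × 240 mL/cup = 6900 mL

buttermilk: 176 g; plain yogurt: 3346 g; honey: 6900 mL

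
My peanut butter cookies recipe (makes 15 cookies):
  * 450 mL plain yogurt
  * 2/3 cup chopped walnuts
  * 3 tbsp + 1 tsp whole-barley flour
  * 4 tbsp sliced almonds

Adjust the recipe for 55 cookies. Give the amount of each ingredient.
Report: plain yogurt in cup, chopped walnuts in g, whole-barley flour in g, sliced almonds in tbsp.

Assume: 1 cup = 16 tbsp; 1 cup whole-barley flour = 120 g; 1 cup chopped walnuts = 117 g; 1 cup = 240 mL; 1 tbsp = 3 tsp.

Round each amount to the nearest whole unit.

plain yogurt: 7 cup; chopped walnuts: 286 g; whole-barley flour: 92 g; sliced almonds: 15 tbsp

Scaling factor: 55/15 = 11/3.
plain yogurt: 450 mL × 11/3 ÷ 240 mL/cup ≈ 7 cup
chopped walnuts: 2/3 cup × 11/3 × 117 g/cup = 286 g
whole-barley flour: (3 tbsp + 1 tsp = 10/3 tbsp) × 11/3 ÷ 16 tbsp/cup × 120 g/cup ≈ 92 g
sliced almonds: 4 tbsp × 11/3 ≈ 15 tbsp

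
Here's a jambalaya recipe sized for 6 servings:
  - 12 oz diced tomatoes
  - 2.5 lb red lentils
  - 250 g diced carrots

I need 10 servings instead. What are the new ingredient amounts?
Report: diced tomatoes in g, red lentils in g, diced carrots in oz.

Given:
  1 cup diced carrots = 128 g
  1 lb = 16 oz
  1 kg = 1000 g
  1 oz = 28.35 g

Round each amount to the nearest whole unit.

diced tomatoes: 567 g; red lentils: 1890 g; diced carrots: 15 oz

Scaling factor: 10/6 = 5/3.
diced tomatoes: 12 oz × 5/3 × 28.35 g/oz = 567 g
red lentils: 2.5 lb × 5/3 × 16 oz/lb × 28.35 g/oz = 1890 g
diced carrots: 250 g × 5/3 ÷ 28.35 g/oz ≈ 15 oz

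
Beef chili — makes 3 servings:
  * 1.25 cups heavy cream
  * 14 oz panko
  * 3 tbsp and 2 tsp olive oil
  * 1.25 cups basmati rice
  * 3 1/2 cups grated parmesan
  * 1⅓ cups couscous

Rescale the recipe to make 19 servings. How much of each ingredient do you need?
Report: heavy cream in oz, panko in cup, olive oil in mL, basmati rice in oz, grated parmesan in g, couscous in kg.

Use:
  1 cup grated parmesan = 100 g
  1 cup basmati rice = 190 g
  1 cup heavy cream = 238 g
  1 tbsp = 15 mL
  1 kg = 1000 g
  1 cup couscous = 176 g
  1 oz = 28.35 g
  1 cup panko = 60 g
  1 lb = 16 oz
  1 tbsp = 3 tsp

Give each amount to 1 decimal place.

Scaling factor: 19/3.
heavy cream: 1.25 cup × 19/3 × 238 g/cup ÷ 28.35 g/oz ≈ 66.5 oz
panko: 14 oz × 19/3 × 28.35 g/oz ÷ 60 g/cup ≈ 41.9 cup
olive oil: (3 tbsp + 2 tsp = 11/3 tbsp) × 19/3 × 15 mL/tbsp ≈ 348.3 mL
basmati rice: 1.25 cup × 19/3 × 190 g/cup ÷ 28.35 g/oz ≈ 53.1 oz
grated parmesan: 3.5 cup × 19/3 × 100 g/cup ≈ 2216.7 g
couscous: 4/3 cup × 19/3 × 176 g/cup ÷ 1000 g/kg ≈ 1.5 kg

heavy cream: 66.5 oz; panko: 41.9 cup; olive oil: 348.3 mL; basmati rice: 53.1 oz; grated parmesan: 2216.7 g; couscous: 1.5 kg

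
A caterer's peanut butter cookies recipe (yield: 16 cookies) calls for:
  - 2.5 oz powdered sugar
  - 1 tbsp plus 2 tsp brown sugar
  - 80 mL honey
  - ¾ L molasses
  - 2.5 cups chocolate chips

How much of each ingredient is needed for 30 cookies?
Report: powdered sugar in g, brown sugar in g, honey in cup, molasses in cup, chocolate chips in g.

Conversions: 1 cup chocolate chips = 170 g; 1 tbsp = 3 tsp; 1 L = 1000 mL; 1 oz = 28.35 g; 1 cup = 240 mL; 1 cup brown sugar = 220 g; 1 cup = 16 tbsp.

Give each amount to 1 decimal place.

Scaling factor: 30/16 = 15/8 = 1.875.
powdered sugar: 2.5 oz × 15/8 × 28.35 g/oz ≈ 132.9 g
brown sugar: (1 tbsp + 2 tsp = 5/3 tbsp) × 15/8 ÷ 16 tbsp/cup × 220 g/cup ≈ 43.0 g
honey: 80 mL × 15/8 ÷ 240 mL/cup ≈ 0.6 cup
molasses: 0.75 L × 15/8 × 1000 mL/L ÷ 240 mL/cup ≈ 5.9 cup
chocolate chips: 2.5 cup × 15/8 × 170 g/cup ≈ 796.9 g

powdered sugar: 132.9 g; brown sugar: 43.0 g; honey: 0.6 cup; molasses: 5.9 cup; chocolate chips: 796.9 g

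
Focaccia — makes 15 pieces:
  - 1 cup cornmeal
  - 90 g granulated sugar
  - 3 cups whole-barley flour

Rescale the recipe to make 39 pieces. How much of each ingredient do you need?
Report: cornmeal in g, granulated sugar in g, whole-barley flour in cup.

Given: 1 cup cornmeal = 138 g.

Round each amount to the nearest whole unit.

cornmeal: 359 g; granulated sugar: 234 g; whole-barley flour: 8 cup

Scaling factor: 39/15 = 13/5 = 2.6.
cornmeal: 1 cup × 13/5 × 138 g/cup ≈ 359 g
granulated sugar: 90 g × 13/5 = 234 g
whole-barley flour: 3 cup × 13/5 ≈ 8 cup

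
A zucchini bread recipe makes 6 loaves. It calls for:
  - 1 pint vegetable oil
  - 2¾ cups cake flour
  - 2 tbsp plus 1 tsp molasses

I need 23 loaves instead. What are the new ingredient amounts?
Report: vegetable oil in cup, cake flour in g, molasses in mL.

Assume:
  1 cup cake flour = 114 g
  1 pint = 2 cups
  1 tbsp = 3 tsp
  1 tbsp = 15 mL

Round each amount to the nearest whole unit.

Scaling factor: 23/6.
vegetable oil: 1 pint × 23/6 × 2 cup/pint ≈ 8 cup
cake flour: 2.75 cup × 23/6 × 114 g/cup ≈ 1202 g
molasses: (2 tbsp + 1 tsp = 7/3 tbsp) × 23/6 × 15 mL/tbsp ≈ 134 mL

vegetable oil: 8 cup; cake flour: 1202 g; molasses: 134 mL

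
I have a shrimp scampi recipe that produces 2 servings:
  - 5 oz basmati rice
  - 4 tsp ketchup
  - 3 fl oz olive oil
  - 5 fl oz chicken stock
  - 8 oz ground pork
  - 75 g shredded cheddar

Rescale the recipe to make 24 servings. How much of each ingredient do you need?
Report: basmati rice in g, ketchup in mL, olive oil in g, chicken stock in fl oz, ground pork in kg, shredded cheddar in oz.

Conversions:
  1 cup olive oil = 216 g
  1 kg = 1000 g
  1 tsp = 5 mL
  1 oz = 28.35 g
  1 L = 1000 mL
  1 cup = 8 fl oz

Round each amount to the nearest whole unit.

Scaling factor: 24/2 = 12.
basmati rice: 5 oz × 12 × 28.35 g/oz = 1701 g
ketchup: 4 tsp × 12 × 5 mL/tsp = 240 mL
olive oil: 3 fl oz × 12 ÷ 8 fl oz/cup × 216 g/cup = 972 g
chicken stock: 5 fl oz × 12 = 60 fl oz
ground pork: 8 oz × 12 × 28.35 g/oz ÷ 1000 g/kg ≈ 3 kg
shredded cheddar: 75 g × 12 ÷ 28.35 g/oz ≈ 32 oz

basmati rice: 1701 g; ketchup: 240 mL; olive oil: 972 g; chicken stock: 60 fl oz; ground pork: 3 kg; shredded cheddar: 32 oz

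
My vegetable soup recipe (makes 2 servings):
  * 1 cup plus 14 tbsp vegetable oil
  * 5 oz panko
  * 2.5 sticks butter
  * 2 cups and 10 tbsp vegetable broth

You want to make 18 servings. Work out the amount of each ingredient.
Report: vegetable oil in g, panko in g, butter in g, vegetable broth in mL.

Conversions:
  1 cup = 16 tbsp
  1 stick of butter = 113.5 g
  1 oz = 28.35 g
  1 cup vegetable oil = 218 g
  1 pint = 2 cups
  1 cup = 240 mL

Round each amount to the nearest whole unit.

vegetable oil: 3679 g; panko: 1276 g; butter: 2554 g; vegetable broth: 5670 mL

Scaling factor: 18/2 = 9.
vegetable oil: (1 cup + 14 tbsp = 1.875 cup) × 9 × 218 g/cup ≈ 3679 g
panko: 5 oz × 9 × 28.35 g/oz ≈ 1276 g
butter: 2.5 stick × 9 × 113.5 g/stick ≈ 2554 g
vegetable broth: (2 cup + 10 tbsp = 2.625 cup) × 9 × 240 mL/cup = 5670 mL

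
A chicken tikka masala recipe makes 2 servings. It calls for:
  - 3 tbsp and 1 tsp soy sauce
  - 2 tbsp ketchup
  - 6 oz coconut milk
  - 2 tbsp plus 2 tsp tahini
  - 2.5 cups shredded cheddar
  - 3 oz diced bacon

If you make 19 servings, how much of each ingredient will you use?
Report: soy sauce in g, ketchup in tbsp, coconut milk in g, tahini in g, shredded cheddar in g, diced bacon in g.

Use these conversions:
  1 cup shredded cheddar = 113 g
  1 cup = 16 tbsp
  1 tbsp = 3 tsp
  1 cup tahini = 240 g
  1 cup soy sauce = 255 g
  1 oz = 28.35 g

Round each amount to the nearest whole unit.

Scaling factor: 19/2 = 9.5.
soy sauce: (3 tbsp + 1 tsp = 10/3 tbsp) × 19/2 ÷ 16 tbsp/cup × 255 g/cup ≈ 505 g
ketchup: 2 tbsp × 19/2 = 19 tbsp
coconut milk: 6 oz × 19/2 × 28.35 g/oz ≈ 1616 g
tahini: (2 tbsp + 2 tsp = 8/3 tbsp) × 19/2 ÷ 16 tbsp/cup × 240 g/cup = 380 g
shredded cheddar: 2.5 cup × 19/2 × 113 g/cup ≈ 2684 g
diced bacon: 3 oz × 19/2 × 28.35 g/oz ≈ 808 g

soy sauce: 505 g; ketchup: 19 tbsp; coconut milk: 1616 g; tahini: 380 g; shredded cheddar: 2684 g; diced bacon: 808 g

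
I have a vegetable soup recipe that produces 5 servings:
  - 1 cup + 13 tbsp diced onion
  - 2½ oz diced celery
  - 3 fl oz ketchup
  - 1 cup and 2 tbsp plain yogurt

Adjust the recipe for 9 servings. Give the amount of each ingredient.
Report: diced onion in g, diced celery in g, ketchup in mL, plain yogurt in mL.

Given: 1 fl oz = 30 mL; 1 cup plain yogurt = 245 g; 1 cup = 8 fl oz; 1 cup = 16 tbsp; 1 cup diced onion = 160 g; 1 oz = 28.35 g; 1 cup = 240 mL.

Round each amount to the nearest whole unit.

Scaling factor: 9/5 = 1.8.
diced onion: (1 cup + 13 tbsp = 1.8125 cup) × 9/5 × 160 g/cup = 522 g
diced celery: 2.5 oz × 9/5 × 28.35 g/oz ≈ 128 g
ketchup: 3 fl oz × 9/5 × 30 mL/fl oz = 162 mL
plain yogurt: (1 cup + 2 tbsp = 1.125 cup) × 9/5 × 240 mL/cup = 486 mL

diced onion: 522 g; diced celery: 128 g; ketchup: 162 mL; plain yogurt: 486 mL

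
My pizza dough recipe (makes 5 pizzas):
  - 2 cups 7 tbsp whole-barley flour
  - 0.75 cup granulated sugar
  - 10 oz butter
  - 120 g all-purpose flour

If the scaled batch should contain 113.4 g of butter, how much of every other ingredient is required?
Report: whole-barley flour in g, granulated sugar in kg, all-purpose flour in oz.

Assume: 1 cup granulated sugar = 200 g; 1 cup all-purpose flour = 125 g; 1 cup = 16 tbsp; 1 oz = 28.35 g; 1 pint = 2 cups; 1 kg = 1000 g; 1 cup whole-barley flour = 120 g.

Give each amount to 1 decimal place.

whole-barley flour: 117.0 g; granulated sugar: 0.1 kg; all-purpose flour: 1.7 oz

The original recipe has 283.5 g of butter, so the scaling factor is 113.4 ÷ 283.5 = 2/5 = 0.4.
whole-barley flour: (2 cup + 7 tbsp = 2.4375 cup) × 2/5 × 120 g/cup = 117.0 g
granulated sugar: 0.75 cup × 2/5 × 200 g/cup ÷ 1000 g/kg ≈ 0.1 kg
all-purpose flour: 120 g × 2/5 ÷ 28.35 g/oz ≈ 1.7 oz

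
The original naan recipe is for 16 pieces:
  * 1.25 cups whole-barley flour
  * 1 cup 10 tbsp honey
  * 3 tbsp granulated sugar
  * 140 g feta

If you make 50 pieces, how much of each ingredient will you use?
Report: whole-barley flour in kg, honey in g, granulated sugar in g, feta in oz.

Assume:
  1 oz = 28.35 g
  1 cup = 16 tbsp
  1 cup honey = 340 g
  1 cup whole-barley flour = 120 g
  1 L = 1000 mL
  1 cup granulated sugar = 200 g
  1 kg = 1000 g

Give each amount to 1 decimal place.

Scaling factor: 50/16 = 25/8 = 3.125.
whole-barley flour: 1.25 cup × 25/8 × 120 g/cup ÷ 1000 g/kg ≈ 0.5 kg
honey: (1 cup + 10 tbsp = 1.625 cup) × 25/8 × 340 g/cup ≈ 1726.6 g
granulated sugar: 3 tbsp × 25/8 ÷ 16 tbsp/cup × 200 g/cup ≈ 117.2 g
feta: 140 g × 25/8 ÷ 28.35 g/oz ≈ 15.4 oz

whole-barley flour: 0.5 kg; honey: 1726.6 g; granulated sugar: 117.2 g; feta: 15.4 oz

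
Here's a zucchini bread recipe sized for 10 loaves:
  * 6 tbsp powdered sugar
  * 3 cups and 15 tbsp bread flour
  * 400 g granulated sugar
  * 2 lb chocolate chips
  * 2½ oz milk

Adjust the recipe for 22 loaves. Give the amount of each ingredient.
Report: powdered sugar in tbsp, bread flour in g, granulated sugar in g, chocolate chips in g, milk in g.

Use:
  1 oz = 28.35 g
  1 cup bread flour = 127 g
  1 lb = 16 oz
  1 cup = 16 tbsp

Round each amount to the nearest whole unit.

powdered sugar: 13 tbsp; bread flour: 1100 g; granulated sugar: 880 g; chocolate chips: 1996 g; milk: 156 g

Scaling factor: 22/10 = 11/5 = 2.2.
powdered sugar: 6 tbsp × 11/5 ≈ 13 tbsp
bread flour: (3 cup + 15 tbsp = 3.9375 cup) × 11/5 × 127 g/cup ≈ 1100 g
granulated sugar: 400 g × 11/5 = 880 g
chocolate chips: 2 lb × 11/5 × 16 oz/lb × 28.35 g/oz ≈ 1996 g
milk: 2.5 oz × 11/5 × 28.35 g/oz ≈ 156 g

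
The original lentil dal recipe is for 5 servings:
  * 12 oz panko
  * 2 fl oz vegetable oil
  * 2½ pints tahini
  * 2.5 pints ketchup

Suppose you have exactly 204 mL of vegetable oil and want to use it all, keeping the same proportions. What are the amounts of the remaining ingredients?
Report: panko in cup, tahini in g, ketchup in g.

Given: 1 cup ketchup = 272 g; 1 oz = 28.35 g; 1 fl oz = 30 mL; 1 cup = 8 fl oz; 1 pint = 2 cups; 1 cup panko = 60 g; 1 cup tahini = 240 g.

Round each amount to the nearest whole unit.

The original recipe has 60 mL of vegetable oil, so the scaling factor is 204 ÷ 60 = 17/5 = 3.4.
panko: 12 oz × 17/5 × 28.35 g/oz ÷ 60 g/cup ≈ 19 cup
tahini: 2.5 pint × 17/5 × 2 cup/pint × 240 g/cup = 4080 g
ketchup: 2.5 pint × 17/5 × 2 cup/pint × 272 g/cup = 4624 g

panko: 19 cup; tahini: 4080 g; ketchup: 4624 g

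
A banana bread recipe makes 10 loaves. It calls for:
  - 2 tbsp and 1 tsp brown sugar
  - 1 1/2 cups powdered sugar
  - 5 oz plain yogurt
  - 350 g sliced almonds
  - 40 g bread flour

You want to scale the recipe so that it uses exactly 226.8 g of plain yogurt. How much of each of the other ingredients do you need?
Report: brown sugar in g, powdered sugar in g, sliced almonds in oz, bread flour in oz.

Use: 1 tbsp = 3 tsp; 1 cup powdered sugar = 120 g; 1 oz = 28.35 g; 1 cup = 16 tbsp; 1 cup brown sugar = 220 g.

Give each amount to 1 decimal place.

brown sugar: 51.3 g; powdered sugar: 288.0 g; sliced almonds: 19.8 oz; bread flour: 2.3 oz

The original recipe has 141.75 g of plain yogurt, so the scaling factor is 226.8 ÷ 141.75 = 8/5 = 1.6.
brown sugar: (2 tbsp + 1 tsp = 7/3 tbsp) × 8/5 ÷ 16 tbsp/cup × 220 g/cup ≈ 51.3 g
powdered sugar: 1.5 cup × 8/5 × 120 g/cup = 288.0 g
sliced almonds: 350 g × 8/5 ÷ 28.35 g/oz ≈ 19.8 oz
bread flour: 40 g × 8/5 ÷ 28.35 g/oz ≈ 2.3 oz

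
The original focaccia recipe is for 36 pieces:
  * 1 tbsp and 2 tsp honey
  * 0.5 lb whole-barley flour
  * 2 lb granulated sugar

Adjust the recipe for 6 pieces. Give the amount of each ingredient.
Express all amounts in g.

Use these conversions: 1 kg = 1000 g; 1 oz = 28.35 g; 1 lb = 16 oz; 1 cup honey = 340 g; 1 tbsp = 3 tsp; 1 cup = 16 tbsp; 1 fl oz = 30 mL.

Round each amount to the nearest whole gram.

Scaling factor: 6/36 = 1/6.
honey: (1 tbsp + 2 tsp = 5/3 tbsp) × 1/6 ÷ 16 tbsp/cup × 340 g/cup ≈ 6 g
whole-barley flour: 0.5 lb × 1/6 × 16 oz/lb × 28.35 g/oz ≈ 38 g
granulated sugar: 2 lb × 1/6 × 16 oz/lb × 28.35 g/oz ≈ 151 g

honey: 6 g; whole-barley flour: 38 g; granulated sugar: 151 g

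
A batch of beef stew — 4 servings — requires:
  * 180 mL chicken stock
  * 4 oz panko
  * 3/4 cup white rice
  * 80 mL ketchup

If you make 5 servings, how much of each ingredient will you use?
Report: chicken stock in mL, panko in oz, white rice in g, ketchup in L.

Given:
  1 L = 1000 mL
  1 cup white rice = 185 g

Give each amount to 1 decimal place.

chicken stock: 225.0 mL; panko: 5.0 oz; white rice: 173.4 g; ketchup: 0.1 L

Scaling factor: 5/4 = 1.25.
chicken stock: 180 mL × 5/4 = 225.0 mL
panko: 4 oz × 5/4 = 5.0 oz
white rice: 0.75 cup × 5/4 × 185 g/cup ≈ 173.4 g
ketchup: 80 mL × 5/4 ÷ 1000 mL/L = 0.1 L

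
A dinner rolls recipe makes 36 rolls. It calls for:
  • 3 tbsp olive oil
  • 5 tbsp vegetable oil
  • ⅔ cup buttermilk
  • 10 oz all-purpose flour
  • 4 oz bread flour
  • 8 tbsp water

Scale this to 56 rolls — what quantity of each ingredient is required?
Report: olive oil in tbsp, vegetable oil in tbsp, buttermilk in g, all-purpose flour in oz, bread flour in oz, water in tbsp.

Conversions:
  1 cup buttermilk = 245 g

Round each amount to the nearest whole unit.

olive oil: 5 tbsp; vegetable oil: 8 tbsp; buttermilk: 254 g; all-purpose flour: 16 oz; bread flour: 6 oz; water: 12 tbsp

Scaling factor: 56/36 = 14/9.
olive oil: 3 tbsp × 14/9 ≈ 5 tbsp
vegetable oil: 5 tbsp × 14/9 ≈ 8 tbsp
buttermilk: 2/3 cup × 14/9 × 245 g/cup ≈ 254 g
all-purpose flour: 10 oz × 14/9 ≈ 16 oz
bread flour: 4 oz × 14/9 ≈ 6 oz
water: 8 tbsp × 14/9 ≈ 12 tbsp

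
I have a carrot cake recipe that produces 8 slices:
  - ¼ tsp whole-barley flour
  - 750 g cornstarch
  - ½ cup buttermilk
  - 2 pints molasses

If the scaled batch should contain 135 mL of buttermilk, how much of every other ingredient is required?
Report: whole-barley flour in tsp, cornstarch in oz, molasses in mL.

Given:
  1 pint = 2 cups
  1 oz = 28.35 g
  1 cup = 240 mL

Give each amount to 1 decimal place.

whole-barley flour: 0.3 tsp; cornstarch: 29.8 oz; molasses: 1080.0 mL

The original recipe has 120 mL of buttermilk, so the scaling factor is 135 ÷ 120 = 9/8 = 1.125.
whole-barley flour: 0.25 tsp × 9/8 ≈ 0.3 tsp
cornstarch: 750 g × 9/8 ÷ 28.35 g/oz ≈ 29.8 oz
molasses: 2 pint × 9/8 × 2 cup/pint × 240 mL/cup = 1080.0 mL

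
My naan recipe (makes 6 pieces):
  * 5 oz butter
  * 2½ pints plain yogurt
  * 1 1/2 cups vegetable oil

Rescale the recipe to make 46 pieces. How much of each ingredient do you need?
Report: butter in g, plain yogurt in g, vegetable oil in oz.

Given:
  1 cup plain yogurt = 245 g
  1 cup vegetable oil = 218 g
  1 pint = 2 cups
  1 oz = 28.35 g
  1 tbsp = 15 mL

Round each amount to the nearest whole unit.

Scaling factor: 46/6 = 23/3.
butter: 5 oz × 23/3 × 28.35 g/oz ≈ 1087 g
plain yogurt: 2.5 pint × 23/3 × 2 cup/pint × 245 g/cup ≈ 9392 g
vegetable oil: 1.5 cup × 23/3 × 218 g/cup ÷ 28.35 g/oz ≈ 88 oz

butter: 1087 g; plain yogurt: 9392 g; vegetable oil: 88 oz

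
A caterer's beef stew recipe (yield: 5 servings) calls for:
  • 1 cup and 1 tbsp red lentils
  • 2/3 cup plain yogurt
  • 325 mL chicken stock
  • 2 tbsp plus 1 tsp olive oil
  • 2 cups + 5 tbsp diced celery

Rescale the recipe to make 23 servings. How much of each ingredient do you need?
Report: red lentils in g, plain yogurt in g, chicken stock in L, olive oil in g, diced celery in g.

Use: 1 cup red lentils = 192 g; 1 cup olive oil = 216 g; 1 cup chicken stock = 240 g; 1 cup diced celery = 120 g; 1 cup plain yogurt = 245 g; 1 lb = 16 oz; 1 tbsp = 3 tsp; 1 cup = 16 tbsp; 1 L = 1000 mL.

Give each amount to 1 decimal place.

Scaling factor: 23/5 = 4.6.
red lentils: (1 cup + 1 tbsp = 1.0625 cup) × 23/5 × 192 g/cup = 938.4 g
plain yogurt: 2/3 cup × 23/5 × 245 g/cup ≈ 751.3 g
chicken stock: 325 mL × 23/5 ÷ 1000 mL/L ≈ 1.5 L
olive oil: (2 tbsp + 1 tsp = 7/3 tbsp) × 23/5 ÷ 16 tbsp/cup × 216 g/cup = 144.9 g
diced celery: (2 cup + 5 tbsp = 2.3125 cup) × 23/5 × 120 g/cup = 1276.5 g

red lentils: 938.4 g; plain yogurt: 751.3 g; chicken stock: 1.5 L; olive oil: 144.9 g; diced celery: 1276.5 g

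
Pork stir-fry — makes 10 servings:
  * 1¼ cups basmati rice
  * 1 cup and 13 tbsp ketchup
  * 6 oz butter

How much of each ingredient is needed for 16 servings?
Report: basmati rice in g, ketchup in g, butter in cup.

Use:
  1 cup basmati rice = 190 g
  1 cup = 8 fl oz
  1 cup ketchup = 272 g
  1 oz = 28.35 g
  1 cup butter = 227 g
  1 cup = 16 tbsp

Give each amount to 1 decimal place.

basmati rice: 380.0 g; ketchup: 788.8 g; butter: 1.2 cup

Scaling factor: 16/10 = 8/5 = 1.6.
basmati rice: 1.25 cup × 8/5 × 190 g/cup = 380.0 g
ketchup: (1 cup + 13 tbsp = 1.8125 cup) × 8/5 × 272 g/cup = 788.8 g
butter: 6 oz × 8/5 × 28.35 g/oz ÷ 227 g/cup ≈ 1.2 cup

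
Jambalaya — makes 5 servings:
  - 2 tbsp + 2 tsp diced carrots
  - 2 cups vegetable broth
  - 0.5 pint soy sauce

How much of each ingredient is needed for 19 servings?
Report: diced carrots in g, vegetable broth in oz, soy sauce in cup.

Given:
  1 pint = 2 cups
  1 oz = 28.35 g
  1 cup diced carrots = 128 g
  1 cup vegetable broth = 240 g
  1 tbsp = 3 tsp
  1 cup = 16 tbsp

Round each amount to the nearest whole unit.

Scaling factor: 19/5 = 3.8.
diced carrots: (2 tbsp + 2 tsp = 8/3 tbsp) × 19/5 ÷ 16 tbsp/cup × 128 g/cup ≈ 81 g
vegetable broth: 2 cup × 19/5 × 240 g/cup ÷ 28.35 g/oz ≈ 64 oz
soy sauce: 0.5 pint × 19/5 × 2 cup/pint ≈ 4 cup

diced carrots: 81 g; vegetable broth: 64 oz; soy sauce: 4 cup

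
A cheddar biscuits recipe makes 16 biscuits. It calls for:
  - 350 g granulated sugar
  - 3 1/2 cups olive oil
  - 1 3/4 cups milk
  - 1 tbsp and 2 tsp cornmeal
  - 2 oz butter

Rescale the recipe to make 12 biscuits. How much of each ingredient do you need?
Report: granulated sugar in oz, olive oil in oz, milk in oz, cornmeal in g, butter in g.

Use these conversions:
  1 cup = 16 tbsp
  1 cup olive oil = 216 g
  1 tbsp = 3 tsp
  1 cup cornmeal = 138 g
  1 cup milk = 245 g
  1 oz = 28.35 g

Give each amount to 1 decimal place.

granulated sugar: 9.3 oz; olive oil: 20.0 oz; milk: 11.3 oz; cornmeal: 10.8 g; butter: 42.5 g

Scaling factor: 12/16 = 3/4 = 0.75.
granulated sugar: 350 g × 3/4 ÷ 28.35 g/oz ≈ 9.3 oz
olive oil: 3.5 cup × 3/4 × 216 g/cup ÷ 28.35 g/oz = 20.0 oz
milk: 1.75 cup × 3/4 × 245 g/cup ÷ 28.35 g/oz ≈ 11.3 oz
cornmeal: (1 tbsp + 2 tsp = 5/3 tbsp) × 3/4 ÷ 16 tbsp/cup × 138 g/cup ≈ 10.8 g
butter: 2 oz × 3/4 × 28.35 g/oz ≈ 42.5 g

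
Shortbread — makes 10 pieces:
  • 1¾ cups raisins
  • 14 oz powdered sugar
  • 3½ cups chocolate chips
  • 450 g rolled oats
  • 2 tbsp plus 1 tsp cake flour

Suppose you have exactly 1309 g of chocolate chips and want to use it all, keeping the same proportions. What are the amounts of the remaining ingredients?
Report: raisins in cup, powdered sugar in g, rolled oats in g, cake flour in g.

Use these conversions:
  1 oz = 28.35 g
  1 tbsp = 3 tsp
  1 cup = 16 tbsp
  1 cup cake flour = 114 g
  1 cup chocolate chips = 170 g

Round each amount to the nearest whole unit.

The original recipe has 595 g of chocolate chips, so the scaling factor is 1309 ÷ 595 = 11/5 = 2.2.
raisins: 1.75 cup × 11/5 ≈ 4 cup
powdered sugar: 14 oz × 11/5 × 28.35 g/oz ≈ 873 g
rolled oats: 450 g × 11/5 = 990 g
cake flour: (2 tbsp + 1 tsp = 7/3 tbsp) × 11/5 ÷ 16 tbsp/cup × 114 g/cup ≈ 37 g

raisins: 4 cup; powdered sugar: 873 g; rolled oats: 990 g; cake flour: 37 g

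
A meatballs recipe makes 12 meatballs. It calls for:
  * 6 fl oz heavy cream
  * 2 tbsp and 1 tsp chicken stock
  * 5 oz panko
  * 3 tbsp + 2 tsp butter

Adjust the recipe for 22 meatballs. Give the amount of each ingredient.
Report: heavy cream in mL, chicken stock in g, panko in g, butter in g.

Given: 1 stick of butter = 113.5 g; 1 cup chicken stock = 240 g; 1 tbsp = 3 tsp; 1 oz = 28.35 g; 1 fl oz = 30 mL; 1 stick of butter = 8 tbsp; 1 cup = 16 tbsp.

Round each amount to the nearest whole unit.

Scaling factor: 22/12 = 11/6.
heavy cream: 6 fl oz × 11/6 × 30 mL/fl oz = 330 mL
chicken stock: (2 tbsp + 1 tsp = 7/3 tbsp) × 11/6 ÷ 16 tbsp/cup × 240 g/cup ≈ 64 g
panko: 5 oz × 11/6 × 28.35 g/oz ≈ 260 g
butter: (3 tbsp + 2 tsp = 11/3 tbsp) × 11/6 ÷ 8 tbsp/stick × 113.5 g/stick ≈ 95 g

heavy cream: 330 mL; chicken stock: 64 g; panko: 260 g; butter: 95 g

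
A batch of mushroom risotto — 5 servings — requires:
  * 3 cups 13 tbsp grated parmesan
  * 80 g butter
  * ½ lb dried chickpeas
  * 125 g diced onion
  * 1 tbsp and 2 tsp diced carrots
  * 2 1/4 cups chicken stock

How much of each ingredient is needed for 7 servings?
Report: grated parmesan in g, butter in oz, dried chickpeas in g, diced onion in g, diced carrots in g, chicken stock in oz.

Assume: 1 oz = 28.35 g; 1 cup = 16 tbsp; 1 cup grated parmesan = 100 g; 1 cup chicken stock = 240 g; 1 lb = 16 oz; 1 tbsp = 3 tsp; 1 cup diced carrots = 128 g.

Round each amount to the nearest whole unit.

grated parmesan: 534 g; butter: 4 oz; dried chickpeas: 318 g; diced onion: 175 g; diced carrots: 19 g; chicken stock: 27 oz

Scaling factor: 7/5 = 1.4.
grated parmesan: (3 cup + 13 tbsp = 3.8125 cup) × 7/5 × 100 g/cup ≈ 534 g
butter: 80 g × 7/5 ÷ 28.35 g/oz ≈ 4 oz
dried chickpeas: 0.5 lb × 7/5 × 16 oz/lb × 28.35 g/oz ≈ 318 g
diced onion: 125 g × 7/5 = 175 g
diced carrots: (1 tbsp + 2 tsp = 5/3 tbsp) × 7/5 ÷ 16 tbsp/cup × 128 g/cup ≈ 19 g
chicken stock: 2.25 cup × 7/5 × 240 g/cup ÷ 28.35 g/oz ≈ 27 oz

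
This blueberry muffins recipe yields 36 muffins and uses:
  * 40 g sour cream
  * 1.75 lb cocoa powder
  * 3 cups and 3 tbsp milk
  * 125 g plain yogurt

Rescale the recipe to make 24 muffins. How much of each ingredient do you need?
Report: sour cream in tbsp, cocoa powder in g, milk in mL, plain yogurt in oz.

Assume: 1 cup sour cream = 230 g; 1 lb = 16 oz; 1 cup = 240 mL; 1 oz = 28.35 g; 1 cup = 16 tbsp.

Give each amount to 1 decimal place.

sour cream: 1.9 tbsp; cocoa powder: 529.2 g; milk: 510.0 mL; plain yogurt: 2.9 oz

Scaling factor: 24/36 = 2/3.
sour cream: 40 g × 2/3 ÷ 230 g/cup × 16 tbsp/cup ≈ 1.9 tbsp
cocoa powder: 1.75 lb × 2/3 × 16 oz/lb × 28.35 g/oz = 529.2 g
milk: (3 cup + 3 tbsp = 3.1875 cup) × 2/3 × 240 mL/cup = 510.0 mL
plain yogurt: 125 g × 2/3 ÷ 28.35 g/oz ≈ 2.9 oz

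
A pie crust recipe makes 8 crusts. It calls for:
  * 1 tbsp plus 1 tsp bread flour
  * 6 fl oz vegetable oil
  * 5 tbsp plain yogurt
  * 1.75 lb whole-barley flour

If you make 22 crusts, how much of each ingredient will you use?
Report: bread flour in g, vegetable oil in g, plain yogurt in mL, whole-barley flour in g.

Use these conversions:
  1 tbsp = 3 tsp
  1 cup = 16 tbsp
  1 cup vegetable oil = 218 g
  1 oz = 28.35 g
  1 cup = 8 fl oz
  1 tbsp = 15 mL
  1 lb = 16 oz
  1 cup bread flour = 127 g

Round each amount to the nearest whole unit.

bread flour: 29 g; vegetable oil: 450 g; plain yogurt: 206 mL; whole-barley flour: 2183 g

Scaling factor: 22/8 = 11/4 = 2.75.
bread flour: (1 tbsp + 1 tsp = 4/3 tbsp) × 11/4 ÷ 16 tbsp/cup × 127 g/cup ≈ 29 g
vegetable oil: 6 fl oz × 11/4 ÷ 8 fl oz/cup × 218 g/cup ≈ 450 g
plain yogurt: 5 tbsp × 11/4 × 15 mL/tbsp ≈ 206 mL
whole-barley flour: 1.75 lb × 11/4 × 16 oz/lb × 28.35 g/oz ≈ 2183 g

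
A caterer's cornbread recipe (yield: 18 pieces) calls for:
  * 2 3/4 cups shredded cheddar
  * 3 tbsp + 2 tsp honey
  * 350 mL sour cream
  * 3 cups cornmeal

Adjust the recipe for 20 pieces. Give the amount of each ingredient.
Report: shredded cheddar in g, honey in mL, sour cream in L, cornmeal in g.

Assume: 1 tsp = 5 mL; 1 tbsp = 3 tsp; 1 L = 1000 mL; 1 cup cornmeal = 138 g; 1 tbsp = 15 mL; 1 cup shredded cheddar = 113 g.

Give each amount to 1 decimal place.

Scaling factor: 20/18 = 10/9.
shredded cheddar: 2.75 cup × 10/9 × 113 g/cup ≈ 345.3 g
honey: (3 tbsp + 2 tsp = 11/3 tbsp) × 10/9 × 15 mL/tbsp ≈ 61.1 mL
sour cream: 350 mL × 10/9 ÷ 1000 mL/L ≈ 0.4 L
cornmeal: 3 cup × 10/9 × 138 g/cup = 460.0 g

shredded cheddar: 345.3 g; honey: 61.1 mL; sour cream: 0.4 L; cornmeal: 460.0 g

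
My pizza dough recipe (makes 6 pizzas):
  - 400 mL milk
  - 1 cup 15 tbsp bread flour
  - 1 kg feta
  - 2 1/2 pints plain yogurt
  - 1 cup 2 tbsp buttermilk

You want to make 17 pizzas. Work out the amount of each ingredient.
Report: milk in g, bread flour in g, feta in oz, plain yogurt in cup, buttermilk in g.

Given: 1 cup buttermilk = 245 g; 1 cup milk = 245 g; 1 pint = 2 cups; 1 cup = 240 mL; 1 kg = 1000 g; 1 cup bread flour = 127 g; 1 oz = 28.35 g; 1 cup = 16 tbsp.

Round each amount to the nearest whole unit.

Scaling factor: 17/6.
milk: 400 mL × 17/6 ÷ 240 mL/cup × 245 g/cup ≈ 1157 g
bread flour: (1 cup + 15 tbsp = 1.9375 cup) × 17/6 × 127 g/cup ≈ 697 g
feta: 1 kg × 17/6 × 1000 g/kg ÷ 28.35 g/oz ≈ 100 oz
plain yogurt: 2.5 pint × 17/6 × 2 cup/pint ≈ 14 cup
buttermilk: (1 cup + 2 tbsp = 1.125 cup) × 17/6 × 245 g/cup ≈ 781 g

milk: 1157 g; bread flour: 697 g; feta: 100 oz; plain yogurt: 14 cup; buttermilk: 781 g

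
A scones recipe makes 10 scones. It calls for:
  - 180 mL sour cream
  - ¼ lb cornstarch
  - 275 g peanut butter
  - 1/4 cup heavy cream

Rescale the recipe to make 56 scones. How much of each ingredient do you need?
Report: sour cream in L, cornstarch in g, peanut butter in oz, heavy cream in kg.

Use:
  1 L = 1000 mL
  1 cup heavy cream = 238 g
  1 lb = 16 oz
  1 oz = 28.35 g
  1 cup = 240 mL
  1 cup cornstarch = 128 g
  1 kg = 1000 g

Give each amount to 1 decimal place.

Scaling factor: 56/10 = 28/5 = 5.6.
sour cream: 180 mL × 28/5 ÷ 1000 mL/L ≈ 1.0 L
cornstarch: 0.25 lb × 28/5 × 16 oz/lb × 28.35 g/oz ≈ 635.0 g
peanut butter: 275 g × 28/5 ÷ 28.35 g/oz ≈ 54.3 oz
heavy cream: 0.25 cup × 28/5 × 238 g/cup ÷ 1000 g/kg ≈ 0.3 kg

sour cream: 1.0 L; cornstarch: 635.0 g; peanut butter: 54.3 oz; heavy cream: 0.3 kg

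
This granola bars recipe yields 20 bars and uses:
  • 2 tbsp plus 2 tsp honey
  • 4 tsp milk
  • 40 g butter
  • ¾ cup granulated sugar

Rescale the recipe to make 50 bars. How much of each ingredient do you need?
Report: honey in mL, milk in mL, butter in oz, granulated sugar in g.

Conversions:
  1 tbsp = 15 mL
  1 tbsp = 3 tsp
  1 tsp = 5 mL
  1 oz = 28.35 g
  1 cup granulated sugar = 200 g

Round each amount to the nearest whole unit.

honey: 100 mL; milk: 50 mL; butter: 4 oz; granulated sugar: 375 g

Scaling factor: 50/20 = 5/2 = 2.5.
honey: (2 tbsp + 2 tsp = 8/3 tbsp) × 5/2 × 15 mL/tbsp = 100 mL
milk: 4 tsp × 5/2 × 5 mL/tsp = 50 mL
butter: 40 g × 5/2 ÷ 28.35 g/oz ≈ 4 oz
granulated sugar: 0.75 cup × 5/2 × 200 g/cup = 375 g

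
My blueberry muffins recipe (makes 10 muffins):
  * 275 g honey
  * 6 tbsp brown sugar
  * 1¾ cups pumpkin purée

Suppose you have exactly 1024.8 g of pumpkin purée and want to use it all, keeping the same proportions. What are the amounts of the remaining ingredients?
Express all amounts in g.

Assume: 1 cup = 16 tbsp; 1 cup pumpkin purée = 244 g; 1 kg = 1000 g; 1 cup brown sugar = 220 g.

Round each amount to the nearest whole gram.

honey: 660 g; brown sugar: 198 g

The original recipe has 427 g of pumpkin purée, so the scaling factor is 1024.8 ÷ 427 = 12/5 = 2.4.
honey: 275 g × 12/5 = 660 g
brown sugar: 6 tbsp × 12/5 ÷ 16 tbsp/cup × 220 g/cup = 198 g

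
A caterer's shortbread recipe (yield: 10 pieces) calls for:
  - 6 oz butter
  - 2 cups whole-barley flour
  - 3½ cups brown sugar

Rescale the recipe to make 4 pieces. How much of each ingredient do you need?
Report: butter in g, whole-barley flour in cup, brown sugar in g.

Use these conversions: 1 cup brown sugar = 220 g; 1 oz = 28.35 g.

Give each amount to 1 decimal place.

butter: 68.0 g; whole-barley flour: 0.8 cup; brown sugar: 308.0 g

Scaling factor: 4/10 = 2/5 = 0.4.
butter: 6 oz × 2/5 × 28.35 g/oz ≈ 68.0 g
whole-barley flour: 2 cup × 2/5 = 0.8 cup
brown sugar: 3.5 cup × 2/5 × 220 g/cup = 308.0 g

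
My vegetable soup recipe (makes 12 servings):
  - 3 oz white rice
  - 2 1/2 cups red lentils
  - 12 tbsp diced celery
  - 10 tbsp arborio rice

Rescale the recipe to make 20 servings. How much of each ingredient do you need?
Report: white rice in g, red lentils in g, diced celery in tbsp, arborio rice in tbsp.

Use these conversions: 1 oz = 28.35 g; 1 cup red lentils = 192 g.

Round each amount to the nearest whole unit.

Scaling factor: 20/12 = 5/3.
white rice: 3 oz × 5/3 × 28.35 g/oz ≈ 142 g
red lentils: 2.5 cup × 5/3 × 192 g/cup = 800 g
diced celery: 12 tbsp × 5/3 = 20 tbsp
arborio rice: 10 tbsp × 5/3 ≈ 17 tbsp

white rice: 142 g; red lentils: 800 g; diced celery: 20 tbsp; arborio rice: 17 tbsp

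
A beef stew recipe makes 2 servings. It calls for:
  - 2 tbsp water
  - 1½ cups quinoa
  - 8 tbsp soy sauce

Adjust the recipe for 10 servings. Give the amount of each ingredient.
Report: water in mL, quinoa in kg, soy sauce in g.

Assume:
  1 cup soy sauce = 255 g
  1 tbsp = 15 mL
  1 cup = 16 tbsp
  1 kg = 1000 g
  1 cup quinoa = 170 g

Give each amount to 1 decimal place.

water: 150.0 mL; quinoa: 1.3 kg; soy sauce: 637.5 g

Scaling factor: 10/2 = 5.
water: 2 tbsp × 5 × 15 mL/tbsp = 150.0 mL
quinoa: 1.5 cup × 5 × 170 g/cup ÷ 1000 g/kg ≈ 1.3 kg
soy sauce: 8 tbsp × 5 ÷ 16 tbsp/cup × 255 g/cup = 637.5 g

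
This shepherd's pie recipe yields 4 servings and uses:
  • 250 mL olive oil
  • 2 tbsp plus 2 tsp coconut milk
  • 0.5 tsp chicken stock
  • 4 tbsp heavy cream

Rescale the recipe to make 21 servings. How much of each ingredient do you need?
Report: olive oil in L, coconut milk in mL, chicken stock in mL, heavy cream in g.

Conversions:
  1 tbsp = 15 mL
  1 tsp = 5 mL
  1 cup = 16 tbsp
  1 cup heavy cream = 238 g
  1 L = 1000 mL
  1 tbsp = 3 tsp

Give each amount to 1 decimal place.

olive oil: 1.3 L; coconut milk: 210.0 mL; chicken stock: 13.1 mL; heavy cream: 312.4 g

Scaling factor: 21/4 = 5.25.
olive oil: 250 mL × 21/4 ÷ 1000 mL/L ≈ 1.3 L
coconut milk: (2 tbsp + 2 tsp = 8/3 tbsp) × 21/4 × 15 mL/tbsp = 210.0 mL
chicken stock: 0.5 tsp × 21/4 × 5 mL/tsp ≈ 13.1 mL
heavy cream: 4 tbsp × 21/4 ÷ 16 tbsp/cup × 238 g/cup ≈ 312.4 g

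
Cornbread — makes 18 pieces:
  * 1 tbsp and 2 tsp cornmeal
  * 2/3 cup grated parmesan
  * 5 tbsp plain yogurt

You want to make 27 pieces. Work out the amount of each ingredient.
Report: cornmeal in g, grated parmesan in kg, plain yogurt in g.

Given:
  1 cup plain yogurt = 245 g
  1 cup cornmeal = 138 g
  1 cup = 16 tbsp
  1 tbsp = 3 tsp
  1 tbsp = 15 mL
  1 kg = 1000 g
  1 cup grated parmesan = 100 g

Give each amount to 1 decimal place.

cornmeal: 21.6 g; grated parmesan: 0.1 kg; plain yogurt: 114.8 g

Scaling factor: 27/18 = 3/2 = 1.5.
cornmeal: (1 tbsp + 2 tsp = 5/3 tbsp) × 3/2 ÷ 16 tbsp/cup × 138 g/cup ≈ 21.6 g
grated parmesan: 2/3 cup × 3/2 × 100 g/cup ÷ 1000 g/kg = 0.1 kg
plain yogurt: 5 tbsp × 3/2 ÷ 16 tbsp/cup × 245 g/cup ≈ 114.8 g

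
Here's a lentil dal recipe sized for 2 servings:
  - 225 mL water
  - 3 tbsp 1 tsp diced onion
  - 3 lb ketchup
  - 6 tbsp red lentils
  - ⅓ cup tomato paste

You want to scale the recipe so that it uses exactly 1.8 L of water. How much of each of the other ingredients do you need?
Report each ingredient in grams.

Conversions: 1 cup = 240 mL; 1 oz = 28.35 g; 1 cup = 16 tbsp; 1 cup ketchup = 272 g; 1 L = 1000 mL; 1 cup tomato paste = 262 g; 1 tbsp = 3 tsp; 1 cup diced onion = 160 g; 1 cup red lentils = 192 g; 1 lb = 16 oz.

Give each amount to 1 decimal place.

diced onion: 266.7 g; ketchup: 10886.4 g; red lentils: 576.0 g; tomato paste: 698.7 g

The original recipe has 0.225 L of water, so the scaling factor is 1.8 ÷ 0.225 = 8.
diced onion: (3 tbsp + 1 tsp = 10/3 tbsp) × 8 ÷ 16 tbsp/cup × 160 g/cup ≈ 266.7 g
ketchup: 3 lb × 8 × 16 oz/lb × 28.35 g/oz = 10886.4 g
red lentils: 6 tbsp × 8 ÷ 16 tbsp/cup × 192 g/cup = 576.0 g
tomato paste: 1/3 cup × 8 × 262 g/cup ≈ 698.7 g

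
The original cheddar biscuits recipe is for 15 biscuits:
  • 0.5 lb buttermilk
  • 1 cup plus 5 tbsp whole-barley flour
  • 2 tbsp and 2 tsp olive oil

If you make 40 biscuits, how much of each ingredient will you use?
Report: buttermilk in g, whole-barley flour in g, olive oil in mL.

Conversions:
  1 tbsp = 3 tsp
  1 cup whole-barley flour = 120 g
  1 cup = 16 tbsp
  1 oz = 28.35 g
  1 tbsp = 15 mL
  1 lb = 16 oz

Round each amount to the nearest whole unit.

Scaling factor: 40/15 = 8/3.
buttermilk: 0.5 lb × 8/3 × 16 oz/lb × 28.35 g/oz ≈ 605 g
whole-barley flour: (1 cup + 5 tbsp = 1.3125 cup) × 8/3 × 120 g/cup = 420 g
olive oil: (2 tbsp + 2 tsp = 8/3 tbsp) × 8/3 × 15 mL/tbsp ≈ 107 mL

buttermilk: 605 g; whole-barley flour: 420 g; olive oil: 107 mL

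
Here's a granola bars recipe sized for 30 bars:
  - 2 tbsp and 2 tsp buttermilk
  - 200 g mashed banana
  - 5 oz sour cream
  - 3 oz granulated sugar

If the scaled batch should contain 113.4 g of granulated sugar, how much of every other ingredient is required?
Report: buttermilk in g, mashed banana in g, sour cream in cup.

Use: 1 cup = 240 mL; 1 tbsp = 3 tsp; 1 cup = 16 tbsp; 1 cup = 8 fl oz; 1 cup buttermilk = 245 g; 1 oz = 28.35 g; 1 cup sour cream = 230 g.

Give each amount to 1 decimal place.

The original recipe has 85.05 g of granulated sugar, so the scaling factor is 113.4 ÷ 85.05 = 4/3.
buttermilk: (2 tbsp + 2 tsp = 8/3 tbsp) × 4/3 ÷ 16 tbsp/cup × 245 g/cup ≈ 54.4 g
mashed banana: 200 g × 4/3 ≈ 266.7 g
sour cream: 5 oz × 4/3 × 28.35 g/oz ÷ 230 g/cup ≈ 0.8 cup

buttermilk: 54.4 g; mashed banana: 266.7 g; sour cream: 0.8 cup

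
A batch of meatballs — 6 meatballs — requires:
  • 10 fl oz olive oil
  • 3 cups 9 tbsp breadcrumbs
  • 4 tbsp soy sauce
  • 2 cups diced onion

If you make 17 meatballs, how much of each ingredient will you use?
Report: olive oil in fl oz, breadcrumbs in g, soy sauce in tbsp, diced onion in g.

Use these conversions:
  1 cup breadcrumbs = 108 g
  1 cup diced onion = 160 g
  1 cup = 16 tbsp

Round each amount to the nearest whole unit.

Scaling factor: 17/6.
olive oil: 10 fl oz × 17/6 ≈ 28 fl oz
breadcrumbs: (3 cup + 9 tbsp = 3.5625 cup) × 17/6 × 108 g/cup ≈ 1090 g
soy sauce: 4 tbsp × 17/6 ≈ 11 tbsp
diced onion: 2 cup × 17/6 × 160 g/cup ≈ 907 g

olive oil: 28 fl oz; breadcrumbs: 1090 g; soy sauce: 11 tbsp; diced onion: 907 g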